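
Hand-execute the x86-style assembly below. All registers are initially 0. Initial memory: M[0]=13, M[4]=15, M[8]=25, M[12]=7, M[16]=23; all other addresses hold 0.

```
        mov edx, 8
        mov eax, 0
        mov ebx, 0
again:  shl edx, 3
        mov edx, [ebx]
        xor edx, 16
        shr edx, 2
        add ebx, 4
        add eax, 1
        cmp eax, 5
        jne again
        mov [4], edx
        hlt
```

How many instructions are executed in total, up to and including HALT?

edx=8
eax=0
ebx=0
edx=8<<3=64
edx=M[0]=13
edx=13^16=29
edx=29>>2=7
ebx=0+4=4
eax=0+1=1
cmp eax, 5  (cmp 1,5)
jne again: taken
edx=7<<3=56
edx=M[4]=15
edx=15^16=31
edx=31>>2=7
ebx=4+4=8
eax=1+1=2
cmp eax, 5  (cmp 2,5)
jne again: taken
edx=7<<3=56
edx=M[8]=25
edx=25^16=9
edx=9>>2=2
ebx=8+4=12
eax=2+1=3
cmp eax, 5  (cmp 3,5)
jne again: taken
edx=2<<3=16
edx=M[12]=7
edx=7^16=23
edx=23>>2=5
ebx=12+4=16
eax=3+1=4
cmp eax, 5  (cmp 4,5)
jne again: taken
edx=5<<3=40
edx=M[16]=23
edx=23^16=7
edx=7>>2=1
ebx=16+4=20
eax=4+1=5
cmp eax, 5  (cmp 5,5)
jne again: not taken
mov [4], edx → M[4]=1
halt.
Total executed instructions: 45.

45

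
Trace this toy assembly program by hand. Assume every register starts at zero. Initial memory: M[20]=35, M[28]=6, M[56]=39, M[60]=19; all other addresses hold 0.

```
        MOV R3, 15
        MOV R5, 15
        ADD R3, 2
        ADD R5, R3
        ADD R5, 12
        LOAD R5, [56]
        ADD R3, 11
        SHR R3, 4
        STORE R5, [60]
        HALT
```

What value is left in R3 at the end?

after MOV R3, 15: R3=15
after MOV R5, 15: R5=15
after ADD R3, 2: R3=15+2=17
after ADD R5, R3: R5=15+17=32
after ADD R5, 12: R5=32+12=44
after LOAD R5, [56]: R5=M[56]=39
after ADD R3, 11: R3=17+11=28
after SHR R3, 4: R3=28>>4=1
STORE R5, [60] → M[60]=39
halt.

1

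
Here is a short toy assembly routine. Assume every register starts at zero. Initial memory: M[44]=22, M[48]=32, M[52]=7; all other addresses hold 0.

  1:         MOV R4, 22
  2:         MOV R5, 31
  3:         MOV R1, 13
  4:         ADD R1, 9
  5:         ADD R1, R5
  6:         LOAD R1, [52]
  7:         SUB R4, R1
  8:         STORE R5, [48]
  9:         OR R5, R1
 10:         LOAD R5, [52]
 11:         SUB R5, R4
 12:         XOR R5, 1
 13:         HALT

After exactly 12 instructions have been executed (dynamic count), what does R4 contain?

15

MOV R4, 22 → R4=22
MOV R5, 31 → R5=31
MOV R1, 13 → R1=13
ADD R1, 9 → R1=13+9=22
ADD R1, R5 → R1=22+31=53
LOAD R1, [52] → R1=M[52]=7
SUB R4, R1 → R4=22-7=15
STORE R5, [48] → M[48]=31
OR R5, R1 → R5=31|7=31
LOAD R5, [52] → R5=M[52]=7
SUB R5, R4 → R5=7-15=-8
XOR R5, 1 → R5=(-8)^1=-7
After step 12: R4 = 15.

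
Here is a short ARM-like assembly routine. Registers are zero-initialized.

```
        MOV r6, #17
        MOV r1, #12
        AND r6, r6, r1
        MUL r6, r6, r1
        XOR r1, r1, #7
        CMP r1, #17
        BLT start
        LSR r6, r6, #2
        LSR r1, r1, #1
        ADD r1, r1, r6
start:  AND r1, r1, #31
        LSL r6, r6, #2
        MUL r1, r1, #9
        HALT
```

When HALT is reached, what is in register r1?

99

after MOV r6, #17: r6=17
after MOV r1, #12: r1=12
after AND r6, r6, r1: r6=17&12=0
after MUL r6, r6, r1: r6=0*12=0
after XOR r1, r1, #7: r1=12^7=11
CMP r1, #17  (cmp 11,17)
BLT start: taken
after AND r1, r1, #31: r1=11&31=11
after LSL r6, r6, #2: r6=0<<2=0
after MUL r1, r1, #9: r1=11*9=99
halt.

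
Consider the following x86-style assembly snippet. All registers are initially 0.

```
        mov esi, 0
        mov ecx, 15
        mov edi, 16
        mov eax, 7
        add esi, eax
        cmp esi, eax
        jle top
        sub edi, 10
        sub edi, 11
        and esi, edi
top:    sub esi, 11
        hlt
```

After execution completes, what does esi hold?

-4

after mov esi, 0: esi=0
after mov ecx, 15: ecx=15
after mov edi, 16: edi=16
after mov eax, 7: eax=7
after add esi, eax: esi=0+7=7
cmp esi, eax  (cmp 7,7)
jle top: taken
after sub esi, 11: esi=7-11=-4
halt.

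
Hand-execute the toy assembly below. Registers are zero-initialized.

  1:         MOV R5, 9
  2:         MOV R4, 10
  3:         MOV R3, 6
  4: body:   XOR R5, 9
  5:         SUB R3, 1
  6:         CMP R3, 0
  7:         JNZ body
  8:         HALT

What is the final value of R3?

0

after MOV R5, 9: R5=9
after MOV R4, 10: R4=10
after MOV R3, 6: R3=6
after XOR R5, 9: R5=9^9=0
after SUB R3, 1: R3=6-1=5
CMP R3, 0  (cmp 5,0)
JNZ body: taken
after XOR R5, 9: R5=0^9=9
after SUB R3, 1: R3=5-1=4
CMP R3, 0  (cmp 4,0)
JNZ body: taken
after XOR R5, 9: R5=9^9=0
after SUB R3, 1: R3=4-1=3
CMP R3, 0  (cmp 3,0)
JNZ body: taken
after XOR R5, 9: R5=0^9=9
after SUB R3, 1: R3=3-1=2
CMP R3, 0  (cmp 2,0)
JNZ body: taken
after XOR R5, 9: R5=9^9=0
after SUB R3, 1: R3=2-1=1
CMP R3, 0  (cmp 1,0)
JNZ body: taken
after XOR R5, 9: R5=0^9=9
after SUB R3, 1: R3=1-1=0
CMP R3, 0  (cmp 0,0)
JNZ body: not taken
halt.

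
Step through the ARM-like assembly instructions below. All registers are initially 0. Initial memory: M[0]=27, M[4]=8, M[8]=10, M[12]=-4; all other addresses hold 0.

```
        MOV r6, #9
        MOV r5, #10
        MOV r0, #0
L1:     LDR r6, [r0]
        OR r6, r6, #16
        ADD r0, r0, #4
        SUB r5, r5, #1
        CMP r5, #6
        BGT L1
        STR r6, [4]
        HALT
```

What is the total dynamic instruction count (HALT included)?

after MOV r6, #9: r6=9
after MOV r5, #10: r5=10
after MOV r0, #0: r0=0
after LDR r6, [r0]: r6=M[0]=27
after OR r6, r6, #16: r6=27|16=27
after ADD r0, r0, #4: r0=0+4=4
after SUB r5, r5, #1: r5=10-1=9
CMP r5, #6  (cmp 9,6)
BGT L1: taken
after LDR r6, [r0]: r6=M[4]=8
after OR r6, r6, #16: r6=8|16=24
after ADD r0, r0, #4: r0=4+4=8
after SUB r5, r5, #1: r5=9-1=8
CMP r5, #6  (cmp 8,6)
BGT L1: taken
after LDR r6, [r0]: r6=M[8]=10
after OR r6, r6, #16: r6=10|16=26
after ADD r0, r0, #4: r0=8+4=12
after SUB r5, r5, #1: r5=8-1=7
CMP r5, #6  (cmp 7,6)
BGT L1: taken
after LDR r6, [r0]: r6=M[12]=-4
after OR r6, r6, #16: r6=(-4)|16=-4
after ADD r0, r0, #4: r0=12+4=16
after SUB r5, r5, #1: r5=7-1=6
CMP r5, #6  (cmp 6,6)
BGT L1: not taken
STR r6, [4] → M[4]=-4
halt.
Total executed instructions: 29.

29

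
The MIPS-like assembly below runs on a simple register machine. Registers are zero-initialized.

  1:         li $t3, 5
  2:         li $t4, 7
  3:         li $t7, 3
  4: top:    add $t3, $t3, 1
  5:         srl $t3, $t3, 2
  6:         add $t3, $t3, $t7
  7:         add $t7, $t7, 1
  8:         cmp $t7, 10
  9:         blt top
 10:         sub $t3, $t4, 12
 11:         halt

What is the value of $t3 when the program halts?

-5

li $t3, 5 → $t3=5
li $t4, 7 → $t4=7
li $t7, 3 → $t7=3
add $t3, $t3, 1 → $t3=5+1=6
srl $t3, $t3, 2 → $t3=6>>2=1
add $t3, $t3, $t7 → $t3=1+3=4
add $t7, $t7, 1 → $t7=3+1=4
cmp $t7, 10  (cmp 4,10)
blt top: taken
add $t3, $t3, 1 → $t3=4+1=5
srl $t3, $t3, 2 → $t3=5>>2=1
add $t3, $t3, $t7 → $t3=1+4=5
add $t7, $t7, 1 → $t7=4+1=5
cmp $t7, 10  (cmp 5,10)
blt top: taken
add $t3, $t3, 1 → $t3=5+1=6
srl $t3, $t3, 2 → $t3=6>>2=1
add $t3, $t3, $t7 → $t3=1+5=6
add $t7, $t7, 1 → $t7=5+1=6
cmp $t7, 10  (cmp 6,10)
blt top: taken
add $t3, $t3, 1 → $t3=6+1=7
srl $t3, $t3, 2 → $t3=7>>2=1
add $t3, $t3, $t7 → $t3=1+6=7
add $t7, $t7, 1 → $t7=6+1=7
cmp $t7, 10  (cmp 7,10)
blt top: taken
add $t3, $t3, 1 → $t3=7+1=8
srl $t3, $t3, 2 → $t3=8>>2=2
add $t3, $t3, $t7 → $t3=2+7=9
add $t7, $t7, 1 → $t7=7+1=8
cmp $t7, 10  (cmp 8,10)
blt top: taken
add $t3, $t3, 1 → $t3=9+1=10
srl $t3, $t3, 2 → $t3=10>>2=2
add $t3, $t3, $t7 → $t3=2+8=10
add $t7, $t7, 1 → $t7=8+1=9
cmp $t7, 10  (cmp 9,10)
blt top: taken
add $t3, $t3, 1 → $t3=10+1=11
srl $t3, $t3, 2 → $t3=11>>2=2
add $t3, $t3, $t7 → $t3=2+9=11
add $t7, $t7, 1 → $t7=9+1=10
cmp $t7, 10  (cmp 10,10)
blt top: not taken
sub $t3, $t4, 12 → $t3=7-12=-5
halt.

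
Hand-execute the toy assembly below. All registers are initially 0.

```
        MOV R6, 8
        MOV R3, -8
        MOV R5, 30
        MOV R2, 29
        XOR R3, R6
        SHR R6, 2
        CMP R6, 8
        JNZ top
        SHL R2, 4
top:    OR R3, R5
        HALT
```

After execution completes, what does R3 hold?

-2

R6=8
R3=-8
R5=30
R2=29
R3=(-8)^8=-16
R6=8>>2=2
CMP R6, 8  (cmp 2,8)
JNZ top: taken
R3=(-16)|30=-2
halt.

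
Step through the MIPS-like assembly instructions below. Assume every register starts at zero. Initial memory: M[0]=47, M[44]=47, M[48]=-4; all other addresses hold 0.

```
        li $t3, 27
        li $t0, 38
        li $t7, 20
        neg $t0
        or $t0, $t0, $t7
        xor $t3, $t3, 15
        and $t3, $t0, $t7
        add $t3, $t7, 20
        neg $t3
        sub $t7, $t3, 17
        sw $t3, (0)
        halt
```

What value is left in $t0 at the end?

li $t3, 27 → $t3=27
li $t0, 38 → $t0=38
li $t7, 20 → $t7=20
neg $t0 → $t0=-(38)=-38
or $t0, $t0, $t7 → $t0=(-38)|20=-34
xor $t3, $t3, 15 → $t3=27^15=20
and $t3, $t0, $t7 → $t3=(-34)&20=20
add $t3, $t7, 20 → $t3=20+20=40
neg $t3 → $t3=-(40)=-40
sub $t7, $t3, 17 → $t7=(-40)-17=-57
sw $t3, (0) → M[0]=-40
halt.

-34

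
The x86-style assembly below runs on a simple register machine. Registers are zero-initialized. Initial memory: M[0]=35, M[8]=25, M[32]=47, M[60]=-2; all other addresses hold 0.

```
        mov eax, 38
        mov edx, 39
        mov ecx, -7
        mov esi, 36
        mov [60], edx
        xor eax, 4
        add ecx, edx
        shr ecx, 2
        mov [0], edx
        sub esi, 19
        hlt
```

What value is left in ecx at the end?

eax=38
edx=39
ecx=-7
esi=36
mov [60], edx → M[60]=39
eax=38^4=34
ecx=(-7)+39=32
ecx=32>>2=8
mov [0], edx → M[0]=39
esi=36-19=17
halt.

8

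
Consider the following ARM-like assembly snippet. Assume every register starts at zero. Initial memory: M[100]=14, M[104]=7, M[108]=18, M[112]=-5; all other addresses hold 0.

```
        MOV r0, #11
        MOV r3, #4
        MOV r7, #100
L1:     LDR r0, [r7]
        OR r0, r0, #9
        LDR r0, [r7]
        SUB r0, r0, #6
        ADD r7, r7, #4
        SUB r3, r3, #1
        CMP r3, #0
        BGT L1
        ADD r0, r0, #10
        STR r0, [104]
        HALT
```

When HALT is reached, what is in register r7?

116

MOV r0, #11 → r0=11
MOV r3, #4 → r3=4
MOV r7, #100 → r7=100
LDR r0, [r7] → r0=M[100]=14
OR r0, r0, #9 → r0=14|9=15
LDR r0, [r7] → r0=M[100]=14
SUB r0, r0, #6 → r0=14-6=8
ADD r7, r7, #4 → r7=100+4=104
SUB r3, r3, #1 → r3=4-1=3
CMP r3, #0  (cmp 3,0)
BGT L1: taken
LDR r0, [r7] → r0=M[104]=7
OR r0, r0, #9 → r0=7|9=15
LDR r0, [r7] → r0=M[104]=7
SUB r0, r0, #6 → r0=7-6=1
ADD r7, r7, #4 → r7=104+4=108
SUB r3, r3, #1 → r3=3-1=2
CMP r3, #0  (cmp 2,0)
BGT L1: taken
LDR r0, [r7] → r0=M[108]=18
OR r0, r0, #9 → r0=18|9=27
LDR r0, [r7] → r0=M[108]=18
SUB r0, r0, #6 → r0=18-6=12
ADD r7, r7, #4 → r7=108+4=112
SUB r3, r3, #1 → r3=2-1=1
CMP r3, #0  (cmp 1,0)
BGT L1: taken
LDR r0, [r7] → r0=M[112]=-5
OR r0, r0, #9 → r0=(-5)|9=-5
LDR r0, [r7] → r0=M[112]=-5
SUB r0, r0, #6 → r0=(-5)-6=-11
ADD r7, r7, #4 → r7=112+4=116
SUB r3, r3, #1 → r3=1-1=0
CMP r3, #0  (cmp 0,0)
BGT L1: not taken
ADD r0, r0, #10 → r0=(-11)+10=-1
STR r0, [104] → M[104]=-1
halt.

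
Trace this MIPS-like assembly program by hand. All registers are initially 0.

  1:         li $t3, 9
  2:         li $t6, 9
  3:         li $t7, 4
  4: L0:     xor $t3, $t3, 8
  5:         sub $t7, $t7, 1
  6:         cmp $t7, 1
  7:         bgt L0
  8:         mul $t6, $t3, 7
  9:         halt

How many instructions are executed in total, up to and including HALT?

17

li $t3, 9 → $t3=9
li $t6, 9 → $t6=9
li $t7, 4 → $t7=4
xor $t3, $t3, 8 → $t3=9^8=1
sub $t7, $t7, 1 → $t7=4-1=3
cmp $t7, 1  (cmp 3,1)
bgt L0: taken
xor $t3, $t3, 8 → $t3=1^8=9
sub $t7, $t7, 1 → $t7=3-1=2
cmp $t7, 1  (cmp 2,1)
bgt L0: taken
xor $t3, $t3, 8 → $t3=9^8=1
sub $t7, $t7, 1 → $t7=2-1=1
cmp $t7, 1  (cmp 1,1)
bgt L0: not taken
mul $t6, $t3, 7 → $t6=1*7=7
halt.
Total executed instructions: 17.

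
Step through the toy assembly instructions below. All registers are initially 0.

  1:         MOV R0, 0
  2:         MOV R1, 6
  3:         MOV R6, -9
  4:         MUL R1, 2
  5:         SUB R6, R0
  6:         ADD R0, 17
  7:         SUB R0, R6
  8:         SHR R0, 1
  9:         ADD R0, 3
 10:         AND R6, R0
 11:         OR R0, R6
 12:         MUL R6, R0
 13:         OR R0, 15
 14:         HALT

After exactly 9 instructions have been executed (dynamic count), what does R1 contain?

12

MOV R0, 0 → R0=0
MOV R1, 6 → R1=6
MOV R6, -9 → R6=-9
MUL R1, 2 → R1=6*2=12
SUB R6, R0 → R6=(-9)-0=-9
ADD R0, 17 → R0=0+17=17
SUB R0, R6 → R0=17-(-9)=26
SHR R0, 1 → R0=26>>1=13
ADD R0, 3 → R0=13+3=16
After step 9: R1 = 12.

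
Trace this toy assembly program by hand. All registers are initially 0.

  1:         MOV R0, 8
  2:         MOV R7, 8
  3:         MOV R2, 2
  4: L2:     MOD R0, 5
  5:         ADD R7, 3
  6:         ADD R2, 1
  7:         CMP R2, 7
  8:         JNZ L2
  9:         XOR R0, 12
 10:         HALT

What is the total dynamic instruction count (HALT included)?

30

R0=8
R7=8
R2=2
R0=8%5=3
R7=8+3=11
R2=2+1=3
CMP R2, 7  (cmp 3,7)
JNZ L2: taken
R0=3%5=3
R7=11+3=14
R2=3+1=4
CMP R2, 7  (cmp 4,7)
JNZ L2: taken
R0=3%5=3
R7=14+3=17
R2=4+1=5
CMP R2, 7  (cmp 5,7)
JNZ L2: taken
R0=3%5=3
R7=17+3=20
R2=5+1=6
CMP R2, 7  (cmp 6,7)
JNZ L2: taken
R0=3%5=3
R7=20+3=23
R2=6+1=7
CMP R2, 7  (cmp 7,7)
JNZ L2: not taken
R0=3^12=15
halt.
Total executed instructions: 30.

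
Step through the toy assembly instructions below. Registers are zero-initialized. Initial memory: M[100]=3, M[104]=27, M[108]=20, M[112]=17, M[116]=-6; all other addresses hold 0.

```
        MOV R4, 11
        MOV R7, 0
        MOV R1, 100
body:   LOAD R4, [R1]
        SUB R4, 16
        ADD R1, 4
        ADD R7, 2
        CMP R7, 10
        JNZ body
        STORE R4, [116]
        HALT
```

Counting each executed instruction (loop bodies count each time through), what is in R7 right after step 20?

MOV R4, 11 → R4=11
MOV R7, 0 → R7=0
MOV R1, 100 → R1=100
LOAD R4, [R1] → R4=M[100]=3
SUB R4, 16 → R4=3-16=-13
ADD R1, 4 → R1=100+4=104
ADD R7, 2 → R7=0+2=2
CMP R7, 10  (cmp 2,10)
JNZ body: taken
LOAD R4, [R1] → R4=M[104]=27
SUB R4, 16 → R4=27-16=11
ADD R1, 4 → R1=104+4=108
ADD R7, 2 → R7=2+2=4
CMP R7, 10  (cmp 4,10)
JNZ body: taken
LOAD R4, [R1] → R4=M[108]=20
SUB R4, 16 → R4=20-16=4
ADD R1, 4 → R1=108+4=112
ADD R7, 2 → R7=4+2=6
CMP R7, 10  (cmp 6,10)
After step 20: R7 = 6.

6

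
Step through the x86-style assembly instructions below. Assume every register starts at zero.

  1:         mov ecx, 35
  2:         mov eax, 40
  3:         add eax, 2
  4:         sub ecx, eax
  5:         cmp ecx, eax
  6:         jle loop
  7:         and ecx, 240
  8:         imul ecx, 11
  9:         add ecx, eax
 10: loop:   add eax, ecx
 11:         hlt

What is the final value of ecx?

-7

ecx=35
eax=40
eax=40+2=42
ecx=35-42=-7
cmp ecx, eax  (cmp -7,42)
jle loop: taken
eax=42+(-7)=35
halt.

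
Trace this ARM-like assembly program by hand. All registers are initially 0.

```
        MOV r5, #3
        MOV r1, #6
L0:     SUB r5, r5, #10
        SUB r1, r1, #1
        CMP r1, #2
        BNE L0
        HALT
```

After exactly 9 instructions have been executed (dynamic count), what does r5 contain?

-17

after MOV r5, #3: r5=3
after MOV r1, #6: r1=6
after SUB r5, r5, #10: r5=3-10=-7
after SUB r1, r1, #1: r1=6-1=5
CMP r1, #2  (cmp 5,2)
BNE L0: taken
after SUB r5, r5, #10: r5=(-7)-10=-17
after SUB r1, r1, #1: r1=5-1=4
CMP r1, #2  (cmp 4,2)
After step 9: r5 = -17.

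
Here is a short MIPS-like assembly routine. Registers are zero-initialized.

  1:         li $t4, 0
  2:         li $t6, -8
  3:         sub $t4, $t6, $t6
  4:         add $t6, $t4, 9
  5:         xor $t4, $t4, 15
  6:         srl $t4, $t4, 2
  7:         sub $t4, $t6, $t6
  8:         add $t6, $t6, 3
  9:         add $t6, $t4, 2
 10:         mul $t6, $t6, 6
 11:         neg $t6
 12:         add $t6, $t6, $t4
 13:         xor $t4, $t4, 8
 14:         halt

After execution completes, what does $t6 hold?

-12

after li $t4, 0: $t4=0
after li $t6, -8: $t6=-8
after sub $t4, $t6, $t6: $t4=(-8)-(-8)=0
after add $t6, $t4, 9: $t6=0+9=9
after xor $t4, $t4, 15: $t4=0^15=15
after srl $t4, $t4, 2: $t4=15>>2=3
after sub $t4, $t6, $t6: $t4=9-9=0
after add $t6, $t6, 3: $t6=9+3=12
after add $t6, $t4, 2: $t6=0+2=2
after mul $t6, $t6, 6: $t6=2*6=12
after neg $t6: $t6=-(12)=-12
after add $t6, $t6, $t4: $t6=(-12)+0=-12
after xor $t4, $t4, 8: $t4=0^8=8
halt.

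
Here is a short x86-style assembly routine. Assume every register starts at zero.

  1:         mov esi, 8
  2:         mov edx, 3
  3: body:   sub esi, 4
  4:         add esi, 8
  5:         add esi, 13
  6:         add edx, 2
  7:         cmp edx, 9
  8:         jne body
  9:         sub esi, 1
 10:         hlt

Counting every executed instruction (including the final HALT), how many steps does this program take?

22

mov esi, 8 → esi=8
mov edx, 3 → edx=3
sub esi, 4 → esi=8-4=4
add esi, 8 → esi=4+8=12
add esi, 13 → esi=12+13=25
add edx, 2 → edx=3+2=5
cmp edx, 9  (cmp 5,9)
jne body: taken
sub esi, 4 → esi=25-4=21
add esi, 8 → esi=21+8=29
add esi, 13 → esi=29+13=42
add edx, 2 → edx=5+2=7
cmp edx, 9  (cmp 7,9)
jne body: taken
sub esi, 4 → esi=42-4=38
add esi, 8 → esi=38+8=46
add esi, 13 → esi=46+13=59
add edx, 2 → edx=7+2=9
cmp edx, 9  (cmp 9,9)
jne body: not taken
sub esi, 1 → esi=59-1=58
halt.
Total executed instructions: 22.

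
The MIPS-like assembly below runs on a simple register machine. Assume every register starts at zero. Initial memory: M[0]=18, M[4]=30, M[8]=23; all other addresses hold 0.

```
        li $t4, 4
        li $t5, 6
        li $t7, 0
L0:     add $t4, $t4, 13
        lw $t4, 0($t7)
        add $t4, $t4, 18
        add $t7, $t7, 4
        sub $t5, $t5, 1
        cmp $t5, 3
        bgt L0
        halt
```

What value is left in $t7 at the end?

li $t4, 4 → $t4=4
li $t5, 6 → $t5=6
li $t7, 0 → $t7=0
add $t4, $t4, 13 → $t4=4+13=17
lw $t4, 0($t7) → $t4=M[0]=18
add $t4, $t4, 18 → $t4=18+18=36
add $t7, $t7, 4 → $t7=0+4=4
sub $t5, $t5, 1 → $t5=6-1=5
cmp $t5, 3  (cmp 5,3)
bgt L0: taken
add $t4, $t4, 13 → $t4=36+13=49
lw $t4, 0($t7) → $t4=M[4]=30
add $t4, $t4, 18 → $t4=30+18=48
add $t7, $t7, 4 → $t7=4+4=8
sub $t5, $t5, 1 → $t5=5-1=4
cmp $t5, 3  (cmp 4,3)
bgt L0: taken
add $t4, $t4, 13 → $t4=48+13=61
lw $t4, 0($t7) → $t4=M[8]=23
add $t4, $t4, 18 → $t4=23+18=41
add $t7, $t7, 4 → $t7=8+4=12
sub $t5, $t5, 1 → $t5=4-1=3
cmp $t5, 3  (cmp 3,3)
bgt L0: not taken
halt.

12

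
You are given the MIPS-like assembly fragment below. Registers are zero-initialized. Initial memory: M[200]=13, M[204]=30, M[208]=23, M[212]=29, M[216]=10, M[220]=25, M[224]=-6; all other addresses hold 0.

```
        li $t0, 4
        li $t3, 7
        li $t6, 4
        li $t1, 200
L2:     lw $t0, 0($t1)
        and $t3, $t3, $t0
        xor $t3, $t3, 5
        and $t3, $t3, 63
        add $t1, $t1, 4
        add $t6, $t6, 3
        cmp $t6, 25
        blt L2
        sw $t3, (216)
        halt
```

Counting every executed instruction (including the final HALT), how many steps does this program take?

li $t0, 4 → $t0=4
li $t3, 7 → $t3=7
li $t6, 4 → $t6=4
li $t1, 200 → $t1=200
lw $t0, 0($t1) → $t0=M[200]=13
and $t3, $t3, $t0 → $t3=7&13=5
xor $t3, $t3, 5 → $t3=5^5=0
and $t3, $t3, 63 → $t3=0&63=0
add $t1, $t1, 4 → $t1=200+4=204
add $t6, $t6, 3 → $t6=4+3=7
cmp $t6, 25  (cmp 7,25)
blt L2: taken
lw $t0, 0($t1) → $t0=M[204]=30
and $t3, $t3, $t0 → $t3=0&30=0
xor $t3, $t3, 5 → $t3=0^5=5
and $t3, $t3, 63 → $t3=5&63=5
add $t1, $t1, 4 → $t1=204+4=208
add $t6, $t6, 3 → $t6=7+3=10
cmp $t6, 25  (cmp 10,25)
blt L2: taken
lw $t0, 0($t1) → $t0=M[208]=23
and $t3, $t3, $t0 → $t3=5&23=5
xor $t3, $t3, 5 → $t3=5^5=0
and $t3, $t3, 63 → $t3=0&63=0
add $t1, $t1, 4 → $t1=208+4=212
add $t6, $t6, 3 → $t6=10+3=13
cmp $t6, 25  (cmp 13,25)
blt L2: taken
lw $t0, 0($t1) → $t0=M[212]=29
and $t3, $t3, $t0 → $t3=0&29=0
xor $t3, $t3, 5 → $t3=0^5=5
and $t3, $t3, 63 → $t3=5&63=5
add $t1, $t1, 4 → $t1=212+4=216
add $t6, $t6, 3 → $t6=13+3=16
cmp $t6, 25  (cmp 16,25)
blt L2: taken
lw $t0, 0($t1) → $t0=M[216]=10
and $t3, $t3, $t0 → $t3=5&10=0
xor $t3, $t3, 5 → $t3=0^5=5
and $t3, $t3, 63 → $t3=5&63=5
add $t1, $t1, 4 → $t1=216+4=220
add $t6, $t6, 3 → $t6=16+3=19
cmp $t6, 25  (cmp 19,25)
blt L2: taken
lw $t0, 0($t1) → $t0=M[220]=25
and $t3, $t3, $t0 → $t3=5&25=1
xor $t3, $t3, 5 → $t3=1^5=4
and $t3, $t3, 63 → $t3=4&63=4
add $t1, $t1, 4 → $t1=220+4=224
add $t6, $t6, 3 → $t6=19+3=22
cmp $t6, 25  (cmp 22,25)
blt L2: taken
lw $t0, 0($t1) → $t0=M[224]=-6
and $t3, $t3, $t0 → $t3=4&(-6)=0
xor $t3, $t3, 5 → $t3=0^5=5
and $t3, $t3, 63 → $t3=5&63=5
add $t1, $t1, 4 → $t1=224+4=228
add $t6, $t6, 3 → $t6=22+3=25
cmp $t6, 25  (cmp 25,25)
blt L2: not taken
sw $t3, (216) → M[216]=5
halt.
Total executed instructions: 62.

62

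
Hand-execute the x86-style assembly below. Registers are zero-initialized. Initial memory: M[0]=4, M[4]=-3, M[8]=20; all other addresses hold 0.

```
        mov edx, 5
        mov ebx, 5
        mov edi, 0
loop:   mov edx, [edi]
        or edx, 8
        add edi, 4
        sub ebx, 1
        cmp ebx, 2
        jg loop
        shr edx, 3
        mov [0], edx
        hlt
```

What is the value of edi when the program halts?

edx=5
ebx=5
edi=0
edx=M[0]=4
edx=4|8=12
edi=0+4=4
ebx=5-1=4
cmp ebx, 2  (cmp 4,2)
jg loop: taken
edx=M[4]=-3
edx=(-3)|8=-3
edi=4+4=8
ebx=4-1=3
cmp ebx, 2  (cmp 3,2)
jg loop: taken
edx=M[8]=20
edx=20|8=28
edi=8+4=12
ebx=3-1=2
cmp ebx, 2  (cmp 2,2)
jg loop: not taken
edx=28>>3=3
mov [0], edx → M[0]=3
halt.

12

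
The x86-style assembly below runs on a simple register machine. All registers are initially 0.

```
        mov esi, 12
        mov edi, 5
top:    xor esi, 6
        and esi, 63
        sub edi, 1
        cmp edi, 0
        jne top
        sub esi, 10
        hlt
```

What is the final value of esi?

esi=12
edi=5
esi=12^6=10
esi=10&63=10
edi=5-1=4
cmp edi, 0  (cmp 4,0)
jne top: taken
esi=10^6=12
esi=12&63=12
edi=4-1=3
cmp edi, 0  (cmp 3,0)
jne top: taken
esi=12^6=10
esi=10&63=10
edi=3-1=2
cmp edi, 0  (cmp 2,0)
jne top: taken
esi=10^6=12
esi=12&63=12
edi=2-1=1
cmp edi, 0  (cmp 1,0)
jne top: taken
esi=12^6=10
esi=10&63=10
edi=1-1=0
cmp edi, 0  (cmp 0,0)
jne top: not taken
esi=10-10=0
halt.

0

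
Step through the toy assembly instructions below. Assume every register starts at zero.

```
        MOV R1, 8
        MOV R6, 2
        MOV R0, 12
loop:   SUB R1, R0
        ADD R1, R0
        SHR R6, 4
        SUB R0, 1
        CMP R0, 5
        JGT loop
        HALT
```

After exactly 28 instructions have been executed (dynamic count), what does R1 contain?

0

MOV R1, 8 → R1=8
MOV R6, 2 → R6=2
MOV R0, 12 → R0=12
SUB R1, R0 → R1=8-12=-4
ADD R1, R0 → R1=(-4)+12=8
SHR R6, 4 → R6=2>>4=0
SUB R0, 1 → R0=12-1=11
CMP R0, 5  (cmp 11,5)
JGT loop: taken
SUB R1, R0 → R1=8-11=-3
ADD R1, R0 → R1=(-3)+11=8
SHR R6, 4 → R6=0>>4=0
SUB R0, 1 → R0=11-1=10
CMP R0, 5  (cmp 10,5)
JGT loop: taken
SUB R1, R0 → R1=8-10=-2
ADD R1, R0 → R1=(-2)+10=8
SHR R6, 4 → R6=0>>4=0
SUB R0, 1 → R0=10-1=9
CMP R0, 5  (cmp 9,5)
JGT loop: taken
SUB R1, R0 → R1=8-9=-1
ADD R1, R0 → R1=(-1)+9=8
SHR R6, 4 → R6=0>>4=0
SUB R0, 1 → R0=9-1=8
CMP R0, 5  (cmp 8,5)
JGT loop: taken
SUB R1, R0 → R1=8-8=0
After step 28: R1 = 0.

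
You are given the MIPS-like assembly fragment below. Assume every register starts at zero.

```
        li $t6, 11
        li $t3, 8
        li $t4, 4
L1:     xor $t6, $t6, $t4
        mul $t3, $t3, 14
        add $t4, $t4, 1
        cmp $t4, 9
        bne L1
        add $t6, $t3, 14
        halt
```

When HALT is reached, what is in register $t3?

4302592

li $t6, 11 → $t6=11
li $t3, 8 → $t3=8
li $t4, 4 → $t4=4
xor $t6, $t6, $t4 → $t6=11^4=15
mul $t3, $t3, 14 → $t3=8*14=112
add $t4, $t4, 1 → $t4=4+1=5
cmp $t4, 9  (cmp 5,9)
bne L1: taken
xor $t6, $t6, $t4 → $t6=15^5=10
mul $t3, $t3, 14 → $t3=112*14=1568
add $t4, $t4, 1 → $t4=5+1=6
cmp $t4, 9  (cmp 6,9)
bne L1: taken
xor $t6, $t6, $t4 → $t6=10^6=12
mul $t3, $t3, 14 → $t3=1568*14=21952
add $t4, $t4, 1 → $t4=6+1=7
cmp $t4, 9  (cmp 7,9)
bne L1: taken
xor $t6, $t6, $t4 → $t6=12^7=11
mul $t3, $t3, 14 → $t3=21952*14=307328
add $t4, $t4, 1 → $t4=7+1=8
cmp $t4, 9  (cmp 8,9)
bne L1: taken
xor $t6, $t6, $t4 → $t6=11^8=3
mul $t3, $t3, 14 → $t3=307328*14=4302592
add $t4, $t4, 1 → $t4=8+1=9
cmp $t4, 9  (cmp 9,9)
bne L1: not taken
add $t6, $t3, 14 → $t6=4302592+14=4302606
halt.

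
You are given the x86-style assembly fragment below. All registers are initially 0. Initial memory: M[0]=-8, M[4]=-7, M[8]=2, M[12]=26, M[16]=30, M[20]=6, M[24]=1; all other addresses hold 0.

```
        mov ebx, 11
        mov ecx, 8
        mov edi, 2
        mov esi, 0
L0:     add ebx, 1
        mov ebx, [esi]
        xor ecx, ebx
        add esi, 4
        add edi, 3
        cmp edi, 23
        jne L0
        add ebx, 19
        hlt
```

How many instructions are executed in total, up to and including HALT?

55

after mov ebx, 11: ebx=11
after mov ecx, 8: ecx=8
after mov edi, 2: edi=2
after mov esi, 0: esi=0
after add ebx, 1: ebx=11+1=12
after mov ebx, [esi]: ebx=M[0]=-8
after xor ecx, ebx: ecx=8^(-8)=-16
after add esi, 4: esi=0+4=4
after add edi, 3: edi=2+3=5
cmp edi, 23  (cmp 5,23)
jne L0: taken
after add ebx, 1: ebx=(-8)+1=-7
after mov ebx, [esi]: ebx=M[4]=-7
after xor ecx, ebx: ecx=(-16)^(-7)=9
after add esi, 4: esi=4+4=8
after add edi, 3: edi=5+3=8
cmp edi, 23  (cmp 8,23)
jne L0: taken
after add ebx, 1: ebx=(-7)+1=-6
after mov ebx, [esi]: ebx=M[8]=2
after xor ecx, ebx: ecx=9^2=11
after add esi, 4: esi=8+4=12
after add edi, 3: edi=8+3=11
cmp edi, 23  (cmp 11,23)
jne L0: taken
after add ebx, 1: ebx=2+1=3
after mov ebx, [esi]: ebx=M[12]=26
after xor ecx, ebx: ecx=11^26=17
after add esi, 4: esi=12+4=16
after add edi, 3: edi=11+3=14
cmp edi, 23  (cmp 14,23)
jne L0: taken
after add ebx, 1: ebx=26+1=27
after mov ebx, [esi]: ebx=M[16]=30
after xor ecx, ebx: ecx=17^30=15
after add esi, 4: esi=16+4=20
after add edi, 3: edi=14+3=17
cmp edi, 23  (cmp 17,23)
jne L0: taken
after add ebx, 1: ebx=30+1=31
after mov ebx, [esi]: ebx=M[20]=6
after xor ecx, ebx: ecx=15^6=9
after add esi, 4: esi=20+4=24
after add edi, 3: edi=17+3=20
cmp edi, 23  (cmp 20,23)
jne L0: taken
after add ebx, 1: ebx=6+1=7
after mov ebx, [esi]: ebx=M[24]=1
after xor ecx, ebx: ecx=9^1=8
after add esi, 4: esi=24+4=28
after add edi, 3: edi=20+3=23
cmp edi, 23  (cmp 23,23)
jne L0: not taken
after add ebx, 19: ebx=1+19=20
halt.
Total executed instructions: 55.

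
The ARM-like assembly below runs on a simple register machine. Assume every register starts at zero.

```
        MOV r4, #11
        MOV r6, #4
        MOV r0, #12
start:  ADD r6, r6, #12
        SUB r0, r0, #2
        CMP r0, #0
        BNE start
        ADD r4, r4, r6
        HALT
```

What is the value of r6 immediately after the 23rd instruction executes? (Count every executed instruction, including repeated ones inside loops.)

64

r4=11
r6=4
r0=12
r6=4+12=16
r0=12-2=10
CMP r0, #0  (cmp 10,0)
BNE start: taken
r6=16+12=28
r0=10-2=8
CMP r0, #0  (cmp 8,0)
BNE start: taken
r6=28+12=40
r0=8-2=6
CMP r0, #0  (cmp 6,0)
BNE start: taken
r6=40+12=52
r0=6-2=4
CMP r0, #0  (cmp 4,0)
BNE start: taken
r6=52+12=64
r0=4-2=2
CMP r0, #0  (cmp 2,0)
BNE start: taken
After step 23: r6 = 64.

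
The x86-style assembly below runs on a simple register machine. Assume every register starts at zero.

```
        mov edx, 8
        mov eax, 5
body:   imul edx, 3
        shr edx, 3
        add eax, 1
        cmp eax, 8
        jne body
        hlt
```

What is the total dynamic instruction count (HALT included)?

18

mov edx, 8 → edx=8
mov eax, 5 → eax=5
imul edx, 3 → edx=8*3=24
shr edx, 3 → edx=24>>3=3
add eax, 1 → eax=5+1=6
cmp eax, 8  (cmp 6,8)
jne body: taken
imul edx, 3 → edx=3*3=9
shr edx, 3 → edx=9>>3=1
add eax, 1 → eax=6+1=7
cmp eax, 8  (cmp 7,8)
jne body: taken
imul edx, 3 → edx=1*3=3
shr edx, 3 → edx=3>>3=0
add eax, 1 → eax=7+1=8
cmp eax, 8  (cmp 8,8)
jne body: not taken
halt.
Total executed instructions: 18.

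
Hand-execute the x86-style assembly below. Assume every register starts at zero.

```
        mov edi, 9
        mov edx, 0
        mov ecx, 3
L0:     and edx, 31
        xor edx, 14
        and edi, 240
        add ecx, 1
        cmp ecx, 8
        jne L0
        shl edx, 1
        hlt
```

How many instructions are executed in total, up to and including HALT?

35

mov edi, 9 → edi=9
mov edx, 0 → edx=0
mov ecx, 3 → ecx=3
and edx, 31 → edx=0&31=0
xor edx, 14 → edx=0^14=14
and edi, 240 → edi=9&240=0
add ecx, 1 → ecx=3+1=4
cmp ecx, 8  (cmp 4,8)
jne L0: taken
and edx, 31 → edx=14&31=14
xor edx, 14 → edx=14^14=0
and edi, 240 → edi=0&240=0
add ecx, 1 → ecx=4+1=5
cmp ecx, 8  (cmp 5,8)
jne L0: taken
and edx, 31 → edx=0&31=0
xor edx, 14 → edx=0^14=14
and edi, 240 → edi=0&240=0
add ecx, 1 → ecx=5+1=6
cmp ecx, 8  (cmp 6,8)
jne L0: taken
and edx, 31 → edx=14&31=14
xor edx, 14 → edx=14^14=0
and edi, 240 → edi=0&240=0
add ecx, 1 → ecx=6+1=7
cmp ecx, 8  (cmp 7,8)
jne L0: taken
and edx, 31 → edx=0&31=0
xor edx, 14 → edx=0^14=14
and edi, 240 → edi=0&240=0
add ecx, 1 → ecx=7+1=8
cmp ecx, 8  (cmp 8,8)
jne L0: not taken
shl edx, 1 → edx=14<<1=28
halt.
Total executed instructions: 35.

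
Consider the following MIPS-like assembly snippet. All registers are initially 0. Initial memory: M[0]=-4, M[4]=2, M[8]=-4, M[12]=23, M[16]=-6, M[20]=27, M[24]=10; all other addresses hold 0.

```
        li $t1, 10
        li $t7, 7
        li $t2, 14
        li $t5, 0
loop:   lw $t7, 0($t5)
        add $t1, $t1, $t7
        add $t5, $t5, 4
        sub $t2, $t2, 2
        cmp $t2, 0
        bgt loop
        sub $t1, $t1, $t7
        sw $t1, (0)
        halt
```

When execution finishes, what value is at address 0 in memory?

li $t1, 10 → $t1=10
li $t7, 7 → $t7=7
li $t2, 14 → $t2=14
li $t5, 0 → $t5=0
lw $t7, 0($t5) → $t7=M[0]=-4
add $t1, $t1, $t7 → $t1=10+(-4)=6
add $t5, $t5, 4 → $t5=0+4=4
sub $t2, $t2, 2 → $t2=14-2=12
cmp $t2, 0  (cmp 12,0)
bgt loop: taken
lw $t7, 0($t5) → $t7=M[4]=2
add $t1, $t1, $t7 → $t1=6+2=8
add $t5, $t5, 4 → $t5=4+4=8
sub $t2, $t2, 2 → $t2=12-2=10
cmp $t2, 0  (cmp 10,0)
bgt loop: taken
lw $t7, 0($t5) → $t7=M[8]=-4
add $t1, $t1, $t7 → $t1=8+(-4)=4
add $t5, $t5, 4 → $t5=8+4=12
sub $t2, $t2, 2 → $t2=10-2=8
cmp $t2, 0  (cmp 8,0)
bgt loop: taken
lw $t7, 0($t5) → $t7=M[12]=23
add $t1, $t1, $t7 → $t1=4+23=27
add $t5, $t5, 4 → $t5=12+4=16
sub $t2, $t2, 2 → $t2=8-2=6
cmp $t2, 0  (cmp 6,0)
bgt loop: taken
lw $t7, 0($t5) → $t7=M[16]=-6
add $t1, $t1, $t7 → $t1=27+(-6)=21
add $t5, $t5, 4 → $t5=16+4=20
sub $t2, $t2, 2 → $t2=6-2=4
cmp $t2, 0  (cmp 4,0)
bgt loop: taken
lw $t7, 0($t5) → $t7=M[20]=27
add $t1, $t1, $t7 → $t1=21+27=48
add $t5, $t5, 4 → $t5=20+4=24
sub $t2, $t2, 2 → $t2=4-2=2
cmp $t2, 0  (cmp 2,0)
bgt loop: taken
lw $t7, 0($t5) → $t7=M[24]=10
add $t1, $t1, $t7 → $t1=48+10=58
add $t5, $t5, 4 → $t5=24+4=28
sub $t2, $t2, 2 → $t2=2-2=0
cmp $t2, 0  (cmp 0,0)
bgt loop: not taken
sub $t1, $t1, $t7 → $t1=58-10=48
sw $t1, (0) → M[0]=48
halt.

48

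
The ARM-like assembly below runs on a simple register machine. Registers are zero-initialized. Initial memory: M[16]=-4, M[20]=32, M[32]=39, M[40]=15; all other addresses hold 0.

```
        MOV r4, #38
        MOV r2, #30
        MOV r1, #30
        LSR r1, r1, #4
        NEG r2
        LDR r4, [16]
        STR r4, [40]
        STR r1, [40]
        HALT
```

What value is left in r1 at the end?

after MOV r4, #38: r4=38
after MOV r2, #30: r2=30
after MOV r1, #30: r1=30
after LSR r1, r1, #4: r1=30>>4=1
after NEG r2: r2=-(30)=-30
after LDR r4, [16]: r4=M[16]=-4
STR r4, [40] → M[40]=-4
STR r1, [40] → M[40]=1
halt.

1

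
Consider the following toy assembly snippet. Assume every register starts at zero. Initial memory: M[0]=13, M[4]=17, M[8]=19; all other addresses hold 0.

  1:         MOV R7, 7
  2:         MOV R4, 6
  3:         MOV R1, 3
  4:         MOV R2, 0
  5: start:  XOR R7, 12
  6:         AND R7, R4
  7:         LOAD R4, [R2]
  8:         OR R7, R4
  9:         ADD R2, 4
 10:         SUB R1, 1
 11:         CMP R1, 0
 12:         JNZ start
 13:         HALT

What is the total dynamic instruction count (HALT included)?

R7=7
R4=6
R1=3
R2=0
R7=7^12=11
R7=11&6=2
R4=M[0]=13
R7=2|13=15
R2=0+4=4
R1=3-1=2
CMP R1, 0  (cmp 2,0)
JNZ start: taken
R7=15^12=3
R7=3&13=1
R4=M[4]=17
R7=1|17=17
R2=4+4=8
R1=2-1=1
CMP R1, 0  (cmp 1,0)
JNZ start: taken
R7=17^12=29
R7=29&17=17
R4=M[8]=19
R7=17|19=19
R2=8+4=12
R1=1-1=0
CMP R1, 0  (cmp 0,0)
JNZ start: not taken
halt.
Total executed instructions: 29.

29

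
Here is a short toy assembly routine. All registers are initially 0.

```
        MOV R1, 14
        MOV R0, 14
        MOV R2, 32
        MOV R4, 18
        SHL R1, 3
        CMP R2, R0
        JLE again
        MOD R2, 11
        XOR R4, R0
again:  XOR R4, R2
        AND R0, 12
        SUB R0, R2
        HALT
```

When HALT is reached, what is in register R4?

MOV R1, 14 → R1=14
MOV R0, 14 → R0=14
MOV R2, 32 → R2=32
MOV R4, 18 → R4=18
SHL R1, 3 → R1=14<<3=112
CMP R2, R0  (cmp 32,14)
JLE again: not taken
MOD R2, 11 → R2=32%11=10
XOR R4, R0 → R4=18^14=28
XOR R4, R2 → R4=28^10=22
AND R0, 12 → R0=14&12=12
SUB R0, R2 → R0=12-10=2
halt.

22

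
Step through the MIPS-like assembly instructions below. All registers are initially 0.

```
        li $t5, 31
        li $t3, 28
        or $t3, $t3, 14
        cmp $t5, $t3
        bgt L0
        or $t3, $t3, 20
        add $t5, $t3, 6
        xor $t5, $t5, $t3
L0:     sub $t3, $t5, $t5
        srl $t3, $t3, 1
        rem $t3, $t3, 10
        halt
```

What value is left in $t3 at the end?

li $t5, 31 → $t5=31
li $t3, 28 → $t3=28
or $t3, $t3, 14 → $t3=28|14=30
cmp $t5, $t3  (cmp 31,30)
bgt L0: taken
sub $t3, $t5, $t5 → $t3=31-31=0
srl $t3, $t3, 1 → $t3=0>>1=0
rem $t3, $t3, 10 → $t3=0%10=0
halt.

0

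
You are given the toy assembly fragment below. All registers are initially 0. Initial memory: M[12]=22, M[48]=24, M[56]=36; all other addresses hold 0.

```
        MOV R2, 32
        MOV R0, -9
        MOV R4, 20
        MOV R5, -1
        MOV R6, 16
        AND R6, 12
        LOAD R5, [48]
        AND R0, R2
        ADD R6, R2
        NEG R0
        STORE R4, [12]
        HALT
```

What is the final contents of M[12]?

R2=32
R0=-9
R4=20
R5=-1
R6=16
R6=16&12=0
R5=M[48]=24
R0=(-9)&32=32
R6=0+32=32
R0=-(32)=-32
STORE R4, [12] → M[12]=20
halt.

20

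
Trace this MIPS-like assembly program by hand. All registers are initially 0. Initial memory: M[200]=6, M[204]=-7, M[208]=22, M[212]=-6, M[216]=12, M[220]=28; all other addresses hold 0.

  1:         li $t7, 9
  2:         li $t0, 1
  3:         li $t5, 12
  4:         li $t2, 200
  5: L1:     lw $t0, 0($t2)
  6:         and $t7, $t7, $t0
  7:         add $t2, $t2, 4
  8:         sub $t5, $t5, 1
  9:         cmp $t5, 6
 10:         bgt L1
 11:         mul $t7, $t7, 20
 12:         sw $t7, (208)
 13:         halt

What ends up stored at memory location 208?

$t7=9
$t0=1
$t5=12
$t2=200
$t0=M[200]=6
$t7=9&6=0
$t2=200+4=204
$t5=12-1=11
cmp $t5, 6  (cmp 11,6)
bgt L1: taken
$t0=M[204]=-7
$t7=0&(-7)=0
$t2=204+4=208
$t5=11-1=10
cmp $t5, 6  (cmp 10,6)
bgt L1: taken
$t0=M[208]=22
$t7=0&22=0
$t2=208+4=212
$t5=10-1=9
cmp $t5, 6  (cmp 9,6)
bgt L1: taken
$t0=M[212]=-6
$t7=0&(-6)=0
$t2=212+4=216
$t5=9-1=8
cmp $t5, 6  (cmp 8,6)
bgt L1: taken
$t0=M[216]=12
$t7=0&12=0
$t2=216+4=220
$t5=8-1=7
cmp $t5, 6  (cmp 7,6)
bgt L1: taken
$t0=M[220]=28
$t7=0&28=0
$t2=220+4=224
$t5=7-1=6
cmp $t5, 6  (cmp 6,6)
bgt L1: not taken
$t7=0*20=0
sw $t7, (208) → M[208]=0
halt.

0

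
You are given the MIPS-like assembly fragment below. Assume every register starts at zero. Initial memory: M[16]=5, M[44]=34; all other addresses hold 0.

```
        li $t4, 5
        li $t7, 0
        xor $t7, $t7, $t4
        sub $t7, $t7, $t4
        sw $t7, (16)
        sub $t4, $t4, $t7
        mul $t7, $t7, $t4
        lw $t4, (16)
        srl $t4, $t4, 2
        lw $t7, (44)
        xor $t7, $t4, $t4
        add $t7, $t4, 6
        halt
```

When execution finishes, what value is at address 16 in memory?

0

$t4=5
$t7=0
$t7=0^5=5
$t7=5-5=0
sw $t7, (16) → M[16]=0
$t4=5-0=5
$t7=0*5=0
$t4=M[16]=0
$t4=0>>2=0
$t7=M[44]=34
$t7=0^0=0
$t7=0+6=6
halt.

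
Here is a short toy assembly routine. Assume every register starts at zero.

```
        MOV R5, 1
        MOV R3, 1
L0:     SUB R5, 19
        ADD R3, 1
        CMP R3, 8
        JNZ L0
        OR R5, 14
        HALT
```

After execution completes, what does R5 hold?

-130

MOV R5, 1 → R5=1
MOV R3, 1 → R3=1
SUB R5, 19 → R5=1-19=-18
ADD R3, 1 → R3=1+1=2
CMP R3, 8  (cmp 2,8)
JNZ L0: taken
SUB R5, 19 → R5=(-18)-19=-37
ADD R3, 1 → R3=2+1=3
CMP R3, 8  (cmp 3,8)
JNZ L0: taken
SUB R5, 19 → R5=(-37)-19=-56
ADD R3, 1 → R3=3+1=4
CMP R3, 8  (cmp 4,8)
JNZ L0: taken
SUB R5, 19 → R5=(-56)-19=-75
ADD R3, 1 → R3=4+1=5
CMP R3, 8  (cmp 5,8)
JNZ L0: taken
SUB R5, 19 → R5=(-75)-19=-94
ADD R3, 1 → R3=5+1=6
CMP R3, 8  (cmp 6,8)
JNZ L0: taken
SUB R5, 19 → R5=(-94)-19=-113
ADD R3, 1 → R3=6+1=7
CMP R3, 8  (cmp 7,8)
JNZ L0: taken
SUB R5, 19 → R5=(-113)-19=-132
ADD R3, 1 → R3=7+1=8
CMP R3, 8  (cmp 8,8)
JNZ L0: not taken
OR R5, 14 → R5=(-132)|14=-130
halt.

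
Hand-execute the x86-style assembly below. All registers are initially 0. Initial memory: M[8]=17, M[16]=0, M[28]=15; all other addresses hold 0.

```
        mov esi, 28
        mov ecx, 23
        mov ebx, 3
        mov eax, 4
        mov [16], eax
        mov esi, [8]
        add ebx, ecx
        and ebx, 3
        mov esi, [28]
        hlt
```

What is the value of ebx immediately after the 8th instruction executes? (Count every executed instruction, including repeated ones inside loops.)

after mov esi, 28: esi=28
after mov ecx, 23: ecx=23
after mov ebx, 3: ebx=3
after mov eax, 4: eax=4
mov [16], eax → M[16]=4
after mov esi, [8]: esi=M[8]=17
after add ebx, ecx: ebx=3+23=26
after and ebx, 3: ebx=26&3=2
After step 8: ebx = 2.

2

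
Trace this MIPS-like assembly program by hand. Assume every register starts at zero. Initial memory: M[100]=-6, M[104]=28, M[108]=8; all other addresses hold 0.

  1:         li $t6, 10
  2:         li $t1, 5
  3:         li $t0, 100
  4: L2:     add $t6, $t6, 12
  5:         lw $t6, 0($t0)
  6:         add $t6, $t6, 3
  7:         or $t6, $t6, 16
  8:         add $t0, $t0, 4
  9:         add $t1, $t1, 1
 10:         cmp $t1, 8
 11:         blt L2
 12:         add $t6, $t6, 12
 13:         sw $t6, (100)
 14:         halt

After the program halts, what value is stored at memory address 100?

39

$t6=10
$t1=5
$t0=100
$t6=10+12=22
$t6=M[100]=-6
$t6=(-6)+3=-3
$t6=(-3)|16=-3
$t0=100+4=104
$t1=5+1=6
cmp $t1, 8  (cmp 6,8)
blt L2: taken
$t6=(-3)+12=9
$t6=M[104]=28
$t6=28+3=31
$t6=31|16=31
$t0=104+4=108
$t1=6+1=7
cmp $t1, 8  (cmp 7,8)
blt L2: taken
$t6=31+12=43
$t6=M[108]=8
$t6=8+3=11
$t6=11|16=27
$t0=108+4=112
$t1=7+1=8
cmp $t1, 8  (cmp 8,8)
blt L2: not taken
$t6=27+12=39
sw $t6, (100) → M[100]=39
halt.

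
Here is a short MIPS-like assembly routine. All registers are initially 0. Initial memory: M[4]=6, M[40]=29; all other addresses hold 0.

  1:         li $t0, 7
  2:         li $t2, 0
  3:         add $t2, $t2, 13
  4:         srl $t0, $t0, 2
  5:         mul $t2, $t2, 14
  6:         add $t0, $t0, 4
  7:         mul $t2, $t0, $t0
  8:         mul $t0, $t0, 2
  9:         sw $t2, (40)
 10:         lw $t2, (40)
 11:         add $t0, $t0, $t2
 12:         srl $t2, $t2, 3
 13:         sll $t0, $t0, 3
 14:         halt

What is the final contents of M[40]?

after li $t0, 7: $t0=7
after li $t2, 0: $t2=0
after add $t2, $t2, 13: $t2=0+13=13
after srl $t0, $t0, 2: $t0=7>>2=1
after mul $t2, $t2, 14: $t2=13*14=182
after add $t0, $t0, 4: $t0=1+4=5
after mul $t2, $t0, $t0: $t2=5*5=25
after mul $t0, $t0, 2: $t0=5*2=10
sw $t2, (40) → M[40]=25
after lw $t2, (40): $t2=M[40]=25
after add $t0, $t0, $t2: $t0=10+25=35
after srl $t2, $t2, 3: $t2=25>>3=3
after sll $t0, $t0, 3: $t0=35<<3=280
halt.

25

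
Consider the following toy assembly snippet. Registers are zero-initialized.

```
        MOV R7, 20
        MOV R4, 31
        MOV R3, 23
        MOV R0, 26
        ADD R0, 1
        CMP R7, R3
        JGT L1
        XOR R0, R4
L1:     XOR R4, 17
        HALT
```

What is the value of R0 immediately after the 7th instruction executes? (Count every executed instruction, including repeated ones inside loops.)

27

MOV R7, 20 → R7=20
MOV R4, 31 → R4=31
MOV R3, 23 → R3=23
MOV R0, 26 → R0=26
ADD R0, 1 → R0=26+1=27
CMP R7, R3  (cmp 20,23)
JGT L1: not taken
After step 7: R0 = 27.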